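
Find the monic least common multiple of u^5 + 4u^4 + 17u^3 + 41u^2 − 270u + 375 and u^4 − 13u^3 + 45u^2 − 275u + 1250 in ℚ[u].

By polynomial division,
  u^5 + 4u^4 + 17u^3 + 41u^2 − 270u + 375 = (u + 17)(u^4 − 13u^3 + 45u^2 − 275u + 1250) + (193u^3 − 449u^2 + 3155u − 20875)
  u^4 − 13u^3 + 45u^2 − 275u + 1250 = ((1/193)u − 2060/37249)(193u^3 − 449u^2 + 3155u − 20875) + ((142350/37249)u^2 + (284700/37249)u + 3558750/37249)
  193u^3 − 449u^2 + 3155u − 20875 = ((7189057/142350)u − 6220583/28470)((142350/37249)u^2 + (284700/37249)u + 3558750/37249) + (0)
Last nonzero remainder: (142350/37249)u^2 + (284700/37249)u + 3558750/37249. Dividing through by 142350/37249 gives the monic gcd u^2 + 2u + 25.
Then lcm(f, g) = f·g / gcd(f, g); expanding and making the result monic gives the answer.

u^7 − 11u^6 + 7u^5 − 14u^4 − 35u^3 + 6475u^2 − 19125u + 18750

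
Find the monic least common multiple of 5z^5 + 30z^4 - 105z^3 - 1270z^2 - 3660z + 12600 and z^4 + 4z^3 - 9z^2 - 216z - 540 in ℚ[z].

Repeated division with remainder:
  5z^5 + 30z^4 - 105z^3 - 1270z^2 - 3660z + 12600 = (5z + 10)(z^4 + 4z^3 - 9z^2 - 216z - 540) + (-100z^3 - 100z^2 + 1200z + 18000)
  z^4 + 4z^3 - 9z^2 - 216z - 540 = (-(1/100)z - 3/100)(-100z^3 - 100z^2 + 1200z + 18000) + (0)
Last nonzero remainder: -100z^3 - 100z^2 + 1200z + 18000. Dividing through by -100 gives the monic gcd z^3 + z^2 - 12z - 180.
Then lcm(f, g) = f·g / gcd(f, g); expanding and making the result monic gives the answer.

z^6 + 9z^5 - 3z^4 - 317z^3 - 1494z^2 + 324z + 7560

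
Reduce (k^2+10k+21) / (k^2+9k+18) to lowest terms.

Repeated division with remainder:
  k^2+10k+21 = (k^2+9k+18) + (k+3)
  k^2+9k+18 = (k+6)(k+3) + (0)
The last nonzero remainder k+3 is already monic.
Cancel k+3 from numerator and denominator to get the reduced form.

(k+7)/(k+6)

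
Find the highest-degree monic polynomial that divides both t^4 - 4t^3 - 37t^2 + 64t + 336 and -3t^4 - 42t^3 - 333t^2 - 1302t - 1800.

t^2 + 7t + 12

Apply the Euclidean algorithm:
  t^4 - 4t^3 - 37t^2 + 64t + 336 = (-1/3)(-3t^4 - 42t^3 - 333t^2 - 1302t - 1800) + (-18t^3 - 148t^2 - 370t - 264)
  -3t^4 - 42t^3 - 333t^2 - 1302t - 1800 = ((1/6)t + 26/27)(-18t^3 - 148t^2 - 370t - 264) + (-(3478/27)t^2 - (24346/27)t - 13912/9)
  -18t^3 - 148t^2 - 370t - 264 = ((243/1739)t + 297/1739)(-(3478/27)t^2 - (24346/27)t - 13912/9) + (0)
Last nonzero remainder: -(3478/27)t^2 - (24346/27)t - 13912/9. Dividing through by -3478/27 gives the monic gcd t^2 + 7t + 12.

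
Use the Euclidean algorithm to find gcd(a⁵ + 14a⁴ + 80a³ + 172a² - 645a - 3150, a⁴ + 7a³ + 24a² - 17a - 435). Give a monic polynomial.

a² + 2a - 15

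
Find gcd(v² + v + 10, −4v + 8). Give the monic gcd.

Repeated division with remainder:
  v² + v + 10 = (−(1/4)v − 3/4)(−4v + 8) + (16)
  −4v + 8 = (−(1/4)v + 1/2)(16) + (0)
The last nonzero remainder is the constant 16, so the polynomials are coprime and gcd = 1.

1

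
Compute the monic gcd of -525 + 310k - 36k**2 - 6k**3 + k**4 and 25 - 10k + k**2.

Euclidean algorithm in ℚ[k]:
  k**4 - 6k**3 - 36k**2 + 310k - 525 = (k**2 + 4k - 21)(k**2 - 10k + 25) + (0)
The last nonzero remainder k**2 - 10k + 25 is already monic.

25 - 10k + k**2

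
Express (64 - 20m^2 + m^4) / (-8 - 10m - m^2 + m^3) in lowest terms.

(-8 + 2m + m^2)/(1 + m)

Repeated division with remainder:
  m^4 - 20m^2 + 64 = (m + 1)(m^3 - m^2 - 10m - 8) + (-9m^2 + 18m + 72)
  m^3 - m^2 - 10m - 8 = (-(1/9)m - 1/9)(-9m^2 + 18m + 72) + (0)
Last nonzero remainder: -9m^2 + 18m + 72. Dividing through by -9 gives the monic gcd m^2 - 2m - 8.
Cancel m^2 - 2m - 8 from numerator and denominator to get the reduced form.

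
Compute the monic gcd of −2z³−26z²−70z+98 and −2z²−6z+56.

z+7

By polynomial division,
  −2z³−26z²−70z+98 = (z+10)(−2z²−6z+56) + (−66z−462)
  −2z²−6z+56 = ((1/33)z−4/33)(−66z−462) + (0)
Last nonzero remainder: −66z−462. Dividing through by −66 gives the monic gcd z+7.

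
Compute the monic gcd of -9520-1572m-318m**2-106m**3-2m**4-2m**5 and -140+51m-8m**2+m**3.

35-4m+m**2

Repeated division with remainder:
  -2m**5-2m**4-106m**3-318m**2-1572m-9520 = (-2m**2-18m-148)(m**3-8m**2+51m-140) + (-864m**2+3456m-30240)
  m**3-8m**2+51m-140 = (-(1/864)m+1/216)(-864m**2+3456m-30240) + (0)
Last nonzero remainder: -864m**2+3456m-30240. Dividing through by -864 gives the monic gcd m**2-4m+35.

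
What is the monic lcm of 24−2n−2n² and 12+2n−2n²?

−24−10n+3n²+n³

By polynomial division,
  −2n²−2n+24 = (−2n²+2n+12) + (−4n+12)
  −2n²+2n+12 = ((1/2)n+1)(−4n+12) + (0)
Last nonzero remainder: −4n+12. Dividing through by −4 gives the monic gcd n−3.
Then lcm(f, g) = f·g / gcd(f, g); expanding and making the result monic gives the answer.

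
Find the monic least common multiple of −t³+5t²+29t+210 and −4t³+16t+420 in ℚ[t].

t⁴−10t³−4t²−65t+1050

Euclidean algorithm in ℚ[t]:
  −t³+5t²+29t+210 = (1/4)(−4t³+16t+420) + (5t²+25t+105)
  −4t³+16t+420 = (−(4/5)t+4)(5t²+25t+105) + (0)
Last nonzero remainder: 5t²+25t+105. Dividing through by 5 gives the monic gcd t²+5t+21.
Then lcm(f, g) = f·g / gcd(f, g); expanding and making the result monic gives the answer.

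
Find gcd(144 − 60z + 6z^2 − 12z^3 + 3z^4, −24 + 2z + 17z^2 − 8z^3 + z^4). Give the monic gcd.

8 − 6z + z^2

Apply the Euclidean algorithm:
  3z^4 − 12z^3 + 6z^2 − 60z + 144 = (3)(z^4 − 8z^3 + 17z^2 + 2z − 24) + (12z^3 − 45z^2 − 66z + 216)
  z^4 − 8z^3 + 17z^2 + 2z − 24 = ((1/12)z − 17/48)(12z^3 − 45z^2 − 66z + 216) + ((105/16)z^2 − (315/8)z + 105/2)
  12z^3 − 45z^2 − 66z + 216 = ((64/35)z + 144/35)((105/16)z^2 − (315/8)z + 105/2) + (0)
Last nonzero remainder: (105/16)z^2 − (315/8)z + 105/2. Dividing through by 105/16 gives the monic gcd z^2 − 6z + 8.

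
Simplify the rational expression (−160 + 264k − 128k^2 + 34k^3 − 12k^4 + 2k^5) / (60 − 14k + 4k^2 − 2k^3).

By polynomial division,
  2k^5 − 12k^4 + 34k^3 − 128k^2 + 264k − 160 = (−k^2 + 4k − 2)(−2k^3 + 4k^2 − 14k + 60) + (−4k^2 − 4k − 40)
  −2k^3 + 4k^2 − 14k + 60 = ((1/2)k − 3/2)(−4k^2 − 4k − 40) + (0)
Last nonzero remainder: −4k^2 − 4k − 40. Dividing through by −4 gives the monic gcd k^2 + k + 10.
Cancel k^2 + k + 10 from numerator and denominator to get the reduced form.

(8 − 14k + 7k^2 − k^3)/(−3 + k)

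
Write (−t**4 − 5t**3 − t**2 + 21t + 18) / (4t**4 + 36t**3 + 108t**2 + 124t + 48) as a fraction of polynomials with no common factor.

Euclidean algorithm in ℚ[t]:
  −t**4 − 5t**3 − t**2 + 21t + 18 = (−1/4)(4t**4 + 36t**3 + 108t**2 + 124t + 48) + (4t**3 + 26t**2 + 52t + 30)
  4t**4 + 36t**3 + 108t**2 + 124t + 48 = (t + 5/2)(4t**3 + 26t**2 + 52t + 30) + (−9t**2 − 36t − 27)
  4t**3 + 26t**2 + 52t + 30 = (−(4/9)t − 10/9)(−9t**2 − 36t − 27) + (0)
Last nonzero remainder: −9t**2 − 36t − 27. Dividing through by −9 gives the monic gcd t**2 + 4t + 3.
Cancel t**2 + 4t + 3 from numerator and denominator to get the reduced form.

(−t**2 − t + 6)/(4t**2 + 20t + 16)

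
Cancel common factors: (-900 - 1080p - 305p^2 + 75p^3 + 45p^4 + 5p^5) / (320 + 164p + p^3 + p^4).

Euclidean algorithm in ℚ[p]:
  5p^5 + 45p^4 + 75p^3 - 305p^2 - 1080p - 900 = (5p + 40)(p^4 + p^3 + 164p + 320) + (35p^3 - 1125p^2 - 9240p - 13700)
  p^4 + p^3 + 164p + 320 = ((1/35)p + 232/245)(35p^3 - 1125p^2 - 9240p - 13700) + ((65136/49)p^2 + (65136/7)p + 651360/49)
  35p^3 - 1125p^2 - 9240p - 13700 = ((1715/65136)p - 33565/32568)((65136/49)p^2 + (65136/7)p + 651360/49) + (0)
Last nonzero remainder: (65136/49)p^2 + (65136/7)p + 651360/49. Dividing through by 65136/49 gives the monic gcd p^2 + 7p + 10.
Cancel p^2 + 7p + 10 from numerator and denominator to get the reduced form.

(-90 - 45p + 10p^2 + 5p^3)/(32 - 6p + p^2)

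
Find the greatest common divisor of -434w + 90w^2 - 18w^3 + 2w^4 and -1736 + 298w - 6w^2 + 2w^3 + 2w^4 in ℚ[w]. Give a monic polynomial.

31 - 2w + w^2

Repeated division with remainder:
  2w^4 - 18w^3 + 90w^2 - 434w = (2w^4 + 2w^3 - 6w^2 + 298w - 1736) + (-20w^3 + 96w^2 - 732w + 1736)
  2w^4 + 2w^3 - 6w^2 + 298w - 1736 = (-(1/10)w - 29/50)(-20w^3 + 96w^2 - 732w + 1736) + (-(588/25)w^2 + (1176/25)w - 18228/25)
  -20w^3 + 96w^2 - 732w + 1736 = ((125/147)w - 50/21)(-(588/25)w^2 + (1176/25)w - 18228/25) + (0)
Last nonzero remainder: -(588/25)w^2 + (1176/25)w - 18228/25. Dividing through by -588/25 gives the monic gcd w^2 - 2w + 31.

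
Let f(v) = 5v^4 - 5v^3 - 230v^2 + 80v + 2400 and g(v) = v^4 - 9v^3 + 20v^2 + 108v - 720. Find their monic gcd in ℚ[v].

v^2 - 2v - 24

Euclidean algorithm in ℚ[v]:
  5v^4 - 5v^3 - 230v^2 + 80v + 2400 = (5)(v^4 - 9v^3 + 20v^2 + 108v - 720) + (40v^3 - 330v^2 - 460v + 6000)
  v^4 - 9v^3 + 20v^2 + 108v - 720 = ((1/40)v - 3/160)(40v^3 - 330v^2 - 460v + 6000) + ((405/16)v^2 - (405/8)v - 1215/2)
  40v^3 - 330v^2 - 460v + 6000 = ((128/81)v - 800/81)((405/16)v^2 - (405/8)v - 1215/2) + (0)
Last nonzero remainder: (405/16)v^2 - (405/8)v - 1215/2. Dividing through by 405/16 gives the monic gcd v^2 - 2v - 24.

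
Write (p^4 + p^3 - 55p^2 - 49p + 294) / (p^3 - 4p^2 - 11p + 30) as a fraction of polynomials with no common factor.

Repeated division with remainder:
  p^4 + p^3 - 55p^2 - 49p + 294 = (p + 5)(p^3 - 4p^2 - 11p + 30) + (-24p^2 - 24p + 144)
  p^3 - 4p^2 - 11p + 30 = (-(1/24)p + 5/24)(-24p^2 - 24p + 144) + (0)
Last nonzero remainder: -24p^2 - 24p + 144. Dividing through by -24 gives the monic gcd p^2 + p - 6.
Cancel p^2 + p - 6 from numerator and denominator to get the reduced form.

(p^2 - 49)/(p - 5)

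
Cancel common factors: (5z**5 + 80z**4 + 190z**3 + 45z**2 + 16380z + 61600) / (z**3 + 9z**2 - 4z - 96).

Repeated division with remainder:
  5z**5 + 80z**4 + 190z**3 + 45z**2 + 16380z + 61600 = (5z**2 + 35z - 105)(z**3 + 9z**2 - 4z - 96) + (1610z**2 + 19320z + 51520)
  z**3 + 9z**2 - 4z - 96 = ((1/1610)z - 3/1610)(1610z**2 + 19320z + 51520) + (0)
Last nonzero remainder: 1610z**2 + 19320z + 51520. Dividing through by 1610 gives the monic gcd z**2 + 12z + 32.
Cancel z**2 + 12z + 32 from numerator and denominator to get the reduced form.

(5z**3 + 20z**2 - 210z + 1925)/(z - 3)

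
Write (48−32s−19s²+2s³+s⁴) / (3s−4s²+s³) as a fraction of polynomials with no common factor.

(−48−16s+3s²+s³)/(−3s+s²)

Repeated division with remainder:
  s⁴+2s³−19s²−32s+48 = (s+6)(s³−4s²+3s) + (2s²−50s+48)
  s³−4s²+3s = ((1/2)s+21/2)(2s²−50s+48) + (504s−504)
  2s²−50s+48 = ((1/252)s−2/21)(504s−504) + (0)
Last nonzero remainder: 504s−504. Dividing through by 504 gives the monic gcd s−1.
Cancel s−1 from numerator and denominator to get the reduced form.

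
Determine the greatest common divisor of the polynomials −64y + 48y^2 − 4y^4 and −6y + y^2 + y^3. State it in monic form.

−2y + y^2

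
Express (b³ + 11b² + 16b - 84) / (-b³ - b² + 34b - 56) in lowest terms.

(-b - 6)/(b - 4)

Repeated division with remainder:
  b³ + 11b² + 16b - 84 = (-1)(-b³ - b² + 34b - 56) + (10b² + 50b - 140)
  -b³ - b² + 34b - 56 = (-(1/10)b + 2/5)(10b² + 50b - 140) + (0)
Last nonzero remainder: 10b² + 50b - 140. Dividing through by 10 gives the monic gcd b² + 5b - 14.
Cancel b² + 5b - 14 from numerator and denominator to get the reduced form.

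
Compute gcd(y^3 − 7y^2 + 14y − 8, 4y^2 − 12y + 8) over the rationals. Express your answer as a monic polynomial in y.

By polynomial division,
  y^3 − 7y^2 + 14y − 8 = ((1/4)y − 1)(4y^2 − 12y + 8) + (0)
Last nonzero remainder: 4y^2 − 12y + 8. Dividing through by 4 gives the monic gcd y^2 − 3y + 2.

y^2 − 3y + 2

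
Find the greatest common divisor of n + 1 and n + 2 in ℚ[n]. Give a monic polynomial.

By polynomial division,
  n + 1 = (n + 2) + (−1)
  n + 2 = (−n − 2)(−1) + (0)
The last nonzero remainder is the constant −1, so the polynomials are coprime and gcd = 1.

1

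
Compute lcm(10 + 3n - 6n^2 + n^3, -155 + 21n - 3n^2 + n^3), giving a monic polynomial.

By polynomial division,
  n^3 - 6n^2 + 3n + 10 = (n^3 - 3n^2 + 21n - 155) + (-3n^2 - 18n + 165)
  n^3 - 3n^2 + 21n - 155 = (-(1/3)n + 3)(-3n^2 - 18n + 165) + (130n - 650)
  -3n^2 - 18n + 165 = (-(3/130)n - 33/130)(130n - 650) + (0)
Last nonzero remainder: 130n - 650. Dividing through by 130 gives the monic gcd n - 5.
Then lcm(f, g) = f·g / gcd(f, g); expanding and making the result monic gives the answer.

310 + 113n - 170n^2 + 22n^3 - 4n^4 + n^5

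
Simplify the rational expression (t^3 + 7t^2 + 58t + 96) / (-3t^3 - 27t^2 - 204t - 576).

(-t - 2)/(3t + 12)

Apply the Euclidean algorithm:
  t^3 + 7t^2 + 58t + 96 = (-1/3)(-3t^3 - 27t^2 - 204t - 576) + (-2t^2 - 10t - 96)
  -3t^3 - 27t^2 - 204t - 576 = ((3/2)t + 6)(-2t^2 - 10t - 96) + (0)
Last nonzero remainder: -2t^2 - 10t - 96. Dividing through by -2 gives the monic gcd t^2 + 5t + 48.
Cancel t^2 + 5t + 48 from numerator and denominator to get the reduced form.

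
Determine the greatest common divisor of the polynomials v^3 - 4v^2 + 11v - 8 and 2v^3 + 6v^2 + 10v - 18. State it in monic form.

v - 1

Apply the Euclidean algorithm:
  v^3 - 4v^2 + 11v - 8 = (1/2)(2v^3 + 6v^2 + 10v - 18) + (-7v^2 + 6v + 1)
  2v^3 + 6v^2 + 10v - 18 = (-(2/7)v - 54/49)(-7v^2 + 6v + 1) + ((828/49)v - 828/49)
  -7v^2 + 6v + 1 = (-(343/828)v - 49/828)((828/49)v - 828/49) + (0)
Last nonzero remainder: (828/49)v - 828/49. Dividing through by 828/49 gives the monic gcd v - 1.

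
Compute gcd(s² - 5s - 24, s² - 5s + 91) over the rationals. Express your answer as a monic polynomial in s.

Euclidean algorithm in ℚ[s]:
  s² - 5s - 24 = (s² - 5s + 91) + (-115)
  s² - 5s + 91 = (-(1/115)s² + (1/23)s - 91/115)(-115) + (0)
The last nonzero remainder is the constant -115, so the polynomials are coprime and gcd = 1.

1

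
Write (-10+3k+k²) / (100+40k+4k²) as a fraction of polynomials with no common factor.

(-2+k)/(20+4k)

Euclidean algorithm in ℚ[k]:
  k²+3k-10 = (1/4)(4k²+40k+100) + (-7k-35)
  4k²+40k+100 = (-(4/7)k-20/7)(-7k-35) + (0)
Last nonzero remainder: -7k-35. Dividing through by -7 gives the monic gcd k+5.
Cancel k+5 from numerator and denominator to get the reduced form.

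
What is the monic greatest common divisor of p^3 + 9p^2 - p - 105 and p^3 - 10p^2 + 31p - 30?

p - 3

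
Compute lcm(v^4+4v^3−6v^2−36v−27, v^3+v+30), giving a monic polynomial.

By polynomial division,
  v^4+4v^3−6v^2−36v−27 = (v+4)(v^3+v+30) + (−7v^2−70v−147)
  v^3+v+30 = (−(1/7)v+10/7)(−7v^2−70v−147) + (80v+240)
  −7v^2−70v−147 = (−(7/80)v−49/80)(80v+240) + (0)
Last nonzero remainder: 80v+240. Dividing through by 80 gives the monic gcd v+3.
Then lcm(f, g) = f·g / gcd(f, g); expanding and making the result monic gives the answer.

v^6+v^5−8v^4+22v^3+21v^2−279v−270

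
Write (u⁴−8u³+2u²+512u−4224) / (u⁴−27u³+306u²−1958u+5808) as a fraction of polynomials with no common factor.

(u+8)/(u−11)

Apply the Euclidean algorithm:
  u⁴−8u³+2u²+512u−4224 = (u⁴−27u³+306u²−1958u+5808) + (19u³−304u²+2470u−10032)
  u⁴−27u³+306u²−1958u+5808 = ((1/19)u−11/19)(19u³−304u²+2470u−10032) + (0)
Last nonzero remainder: 19u³−304u²+2470u−10032. Dividing through by 19 gives the monic gcd u³−16u²+130u−528.
Cancel u³−16u²+130u−528 from numerator and denominator to get the reduced form.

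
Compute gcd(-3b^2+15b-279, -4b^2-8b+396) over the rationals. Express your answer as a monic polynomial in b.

1

Apply the Euclidean algorithm:
  -3b^2+15b-279 = (3/4)(-4b^2-8b+396) + (21b-576)
  -4b^2-8b+396 = (-(4/21)b-824/147)(21b-576) + (-138804/49)
  21b-576 = (-(343/46268)b+2352/11567)(-138804/49) + (0)
The last nonzero remainder is the constant -138804/49, so the polynomials are coprime and gcd = 1.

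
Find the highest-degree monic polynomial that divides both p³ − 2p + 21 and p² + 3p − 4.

1

Repeated division with remainder:
  p³ − 2p + 21 = (p − 3)(p² + 3p − 4) + (11p + 9)
  p² + 3p − 4 = ((1/11)p + 24/121)(11p + 9) + (−700/121)
  11p + 9 = (−(1331/700)p − 1089/700)(−700/121) + (0)
The last nonzero remainder is the constant −700/121, so the polynomials are coprime and gcd = 1.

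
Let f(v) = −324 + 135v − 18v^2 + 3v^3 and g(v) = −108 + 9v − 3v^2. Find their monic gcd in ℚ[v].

By polynomial division,
  3v^3 − 18v^2 + 135v − 324 = (−v + 3)(−3v^2 + 9v − 108) + (0)
Last nonzero remainder: −3v^2 + 9v − 108. Dividing through by −3 gives the monic gcd v^2 − 3v + 36.

36 − 3v + v^2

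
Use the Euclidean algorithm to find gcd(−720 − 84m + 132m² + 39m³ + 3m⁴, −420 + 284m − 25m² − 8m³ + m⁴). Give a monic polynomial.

−12 + 4m + m²

Apply the Euclidean algorithm:
  3m⁴ + 39m³ + 132m² − 84m − 720 = (3)(m⁴ − 8m³ − 25m² + 284m − 420) + (63m³ + 207m² − 936m + 540)
  m⁴ − 8m³ − 25m² + 284m − 420 = ((1/63)m − 79/441)(63m³ + 207m² − 936m + 540) + ((1320/49)m² + (5280/49)m − 15840/49)
  63m³ + 207m² − 936m + 540 = ((1029/440)m − 147/88)((1320/49)m² + (5280/49)m − 15840/49) + (0)
Last nonzero remainder: (1320/49)m² + (5280/49)m − 15840/49. Dividing through by 1320/49 gives the monic gcd m² + 4m − 12.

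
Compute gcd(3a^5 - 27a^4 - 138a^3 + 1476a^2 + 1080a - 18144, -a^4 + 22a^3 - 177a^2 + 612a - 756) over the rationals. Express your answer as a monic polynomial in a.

Repeated division with remainder:
  3a^5 - 27a^4 - 138a^3 + 1476a^2 + 1080a - 18144 = (-3a - 39)(-a^4 + 22a^3 - 177a^2 + 612a - 756) + (189a^3 - 3591a^2 + 22680a - 47628)
  -a^4 + 22a^3 - 177a^2 + 612a - 756 = (-(1/189)a + 1/63)(189a^3 - 3591a^2 + 22680a - 47628) + (0)
Last nonzero remainder: 189a^3 - 3591a^2 + 22680a - 47628. Dividing through by 189 gives the monic gcd a^3 - 19a^2 + 120a - 252.

a^3 - 19a^2 + 120a - 252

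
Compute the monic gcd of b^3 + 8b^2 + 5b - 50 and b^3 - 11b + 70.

b + 5

Euclidean algorithm in ℚ[b]:
  b^3 + 8b^2 + 5b - 50 = (b^3 - 11b + 70) + (8b^2 + 16b - 120)
  b^3 - 11b + 70 = ((1/8)b - 1/4)(8b^2 + 16b - 120) + (8b + 40)
  8b^2 + 16b - 120 = (b - 3)(8b + 40) + (0)
Last nonzero remainder: 8b + 40. Dividing through by 8 gives the monic gcd b + 5.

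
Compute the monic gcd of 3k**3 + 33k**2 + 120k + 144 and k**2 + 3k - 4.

Repeated division with remainder:
  3k**3 + 33k**2 + 120k + 144 = (3k + 24)(k**2 + 3k - 4) + (60k + 240)
  k**2 + 3k - 4 = ((1/60)k - 1/60)(60k + 240) + (0)
Last nonzero remainder: 60k + 240. Dividing through by 60 gives the monic gcd k + 4.

k + 4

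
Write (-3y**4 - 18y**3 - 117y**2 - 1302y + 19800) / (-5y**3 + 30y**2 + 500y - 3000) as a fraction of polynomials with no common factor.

Apply the Euclidean algorithm:
  -3y**4 - 18y**3 - 117y**2 - 1302y + 19800 = ((3/5)y + 36/5)(-5y**3 + 30y**2 + 500y - 3000) + (-633y**2 - 3102y + 41400)
  -5y**3 + 30y**2 + 500y - 3000 = ((5/633)y - 11500/133563)(-633y**2 - 3102y + 41400) + (-(4189500/44521)y + 25137000/44521)
  -633y**2 - 3102y + 41400 = ((9393931/1396500)y + 1023983/13965)(-(4189500/44521)y + 25137000/44521) + (0)
Last nonzero remainder: -(4189500/44521)y + 25137000/44521. Dividing through by -4189500/44521 gives the monic gcd y - 6.
Cancel y - 6 from numerator and denominator to get the reduced form.

(3y**3 + 36y**2 + 333y + 3300)/(5y**2 - 500)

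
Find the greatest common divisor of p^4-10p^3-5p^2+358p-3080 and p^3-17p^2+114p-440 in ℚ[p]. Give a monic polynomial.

p^3-17p^2+114p-440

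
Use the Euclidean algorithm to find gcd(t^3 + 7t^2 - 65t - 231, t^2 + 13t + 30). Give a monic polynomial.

t + 3

Apply the Euclidean algorithm:
  t^3 + 7t^2 - 65t - 231 = (t - 6)(t^2 + 13t + 30) + (-17t - 51)
  t^2 + 13t + 30 = (-(1/17)t - 10/17)(-17t - 51) + (0)
Last nonzero remainder: -17t - 51. Dividing through by -17 gives the monic gcd t + 3.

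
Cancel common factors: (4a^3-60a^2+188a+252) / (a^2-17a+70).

Repeated division with remainder:
  4a^3-60a^2+188a+252 = (4a+8)(a^2-17a+70) + (44a-308)
  a^2-17a+70 = ((1/44)a-5/22)(44a-308) + (0)
Last nonzero remainder: 44a-308. Dividing through by 44 gives the monic gcd a-7.
Cancel a-7 from numerator and denominator to get the reduced form.

(4a^2-32a-36)/(a-10)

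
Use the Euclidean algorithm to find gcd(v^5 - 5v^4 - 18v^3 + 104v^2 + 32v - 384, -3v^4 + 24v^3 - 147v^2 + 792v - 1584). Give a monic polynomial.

v^2 - 8v + 16

By polynomial division,
  v^5 - 5v^4 - 18v^3 + 104v^2 + 32v - 384 = (-(1/3)v - 1)(-3v^4 + 24v^3 - 147v^2 + 792v - 1584) + (-43v^3 + 221v^2 + 296v - 1968)
  -3v^4 + 24v^3 - 147v^2 + 792v - 1584 = ((3/43)v - 369/1849)(-43v^3 + 221v^2 + 296v - 1968) + (-(228438/1849)v^2 + (1827504/1849)v - 3655008/1849)
  -43v^3 + 221v^2 + 296v - 1968 = ((79507/228438)v + 75809/76146)(-(228438/1849)v^2 + (1827504/1849)v - 3655008/1849) + (0)
Last nonzero remainder: -(228438/1849)v^2 + (1827504/1849)v - 3655008/1849. Dividing through by -228438/1849 gives the monic gcd v^2 - 8v + 16.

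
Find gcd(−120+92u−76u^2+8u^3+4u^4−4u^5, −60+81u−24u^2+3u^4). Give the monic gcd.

5−3u+u^2

Apply the Euclidean algorithm:
  −4u^5+4u^4+8u^3−76u^2+92u−120 = (−(4/3)u+4/3)(3u^4−24u^2+81u−60) + (−24u^3+64u^2−96u−40)
  3u^4−24u^2+81u−60 = (−(1/8)u−1/3)(−24u^3+64u^2−96u−40) + (−(44/3)u^2+44u−220/3)
  −24u^3+64u^2−96u−40 = ((18/11)u+6/11)(−(44/3)u^2+44u−220/3) + (0)
Last nonzero remainder: −(44/3)u^2+44u−220/3. Dividing through by −44/3 gives the monic gcd u^2−3u+5.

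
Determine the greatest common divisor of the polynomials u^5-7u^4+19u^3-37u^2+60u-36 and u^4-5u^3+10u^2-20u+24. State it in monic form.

u^3-3u^2+4u-12

Euclidean algorithm in ℚ[u]:
  u^5-7u^4+19u^3-37u^2+60u-36 = (u-2)(u^4-5u^3+10u^2-20u+24) + (-u^3+3u^2-4u+12)
  u^4-5u^3+10u^2-20u+24 = (-u+2)(-u^3+3u^2-4u+12) + (0)
Last nonzero remainder: -u^3+3u^2-4u+12. Dividing through by -1 gives the monic gcd u^3-3u^2+4u-12.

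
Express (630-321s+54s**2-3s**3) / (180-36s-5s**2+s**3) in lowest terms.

Repeated division with remainder:
  -3s**3+54s**2-321s+630 = (-3)(s**3-5s**2-36s+180) + (39s**2-429s+1170)
  s**3-5s**2-36s+180 = ((1/39)s+2/13)(39s**2-429s+1170) + (0)
Last nonzero remainder: 39s**2-429s+1170. Dividing through by 39 gives the monic gcd s**2-11s+30.
Cancel s**2-11s+30 from numerator and denominator to get the reduced form.

(21-3s)/(6+s)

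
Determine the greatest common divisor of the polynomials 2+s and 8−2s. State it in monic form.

1

Apply the Euclidean algorithm:
  s+2 = (−1/2)(−2s+8) + (6)
  −2s+8 = (−(1/3)s+4/3)(6) + (0)
The last nonzero remainder is the constant 6, so the polynomials are coprime and gcd = 1.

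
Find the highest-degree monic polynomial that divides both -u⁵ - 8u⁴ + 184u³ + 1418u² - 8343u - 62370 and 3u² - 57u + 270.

u² - 19u + 90

Apply the Euclidean algorithm:
  -u⁵ - 8u⁴ + 184u³ + 1418u² - 8343u - 62370 = (-(1/3)u³ - 9u² - (239/3)u - 231)(3u² - 57u + 270) + (0)
Last nonzero remainder: 3u² - 57u + 270. Dividing through by 3 gives the monic gcd u² - 19u + 90.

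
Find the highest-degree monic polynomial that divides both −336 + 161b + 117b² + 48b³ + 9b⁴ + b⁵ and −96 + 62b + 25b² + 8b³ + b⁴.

By polynomial division,
  b⁵ + 9b⁴ + 48b³ + 117b² + 161b − 336 = (b + 1)(b⁴ + 8b³ + 25b² + 62b − 96) + (15b³ + 30b² + 195b − 240)
  b⁴ + 8b³ + 25b² + 62b − 96 = ((1/15)b + 2/5)(15b³ + 30b² + 195b − 240) + (0)
Last nonzero remainder: 15b³ + 30b² + 195b − 240. Dividing through by 15 gives the monic gcd b³ + 2b² + 13b − 16.

−16 + 13b + 2b² + b³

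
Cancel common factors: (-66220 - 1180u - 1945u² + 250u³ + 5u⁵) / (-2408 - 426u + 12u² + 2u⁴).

(220 + 20u + 5u²)/(8 + 2u)

Euclidean algorithm in ℚ[u]:
  5u⁵ + 250u³ - 1945u² - 1180u - 66220 = ((5/2)u)(2u⁴ + 12u² - 426u - 2408) + (220u³ - 880u² + 4840u - 66220)
  2u⁴ + 12u² - 426u - 2408 = ((1/110)u + 2/55)(220u³ - 880u² + 4840u - 66220) + (0)
Last nonzero remainder: 220u³ - 880u² + 4840u - 66220. Dividing through by 220 gives the monic gcd u³ - 4u² + 22u - 301.
Cancel u³ - 4u² + 22u - 301 from numerator and denominator to get the reduced form.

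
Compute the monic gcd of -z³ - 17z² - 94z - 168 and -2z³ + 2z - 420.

z + 6

Apply the Euclidean algorithm:
  -z³ - 17z² - 94z - 168 = (1/2)(-2z³ + 2z - 420) + (-17z² - 95z + 42)
  -2z³ + 2z - 420 = ((2/17)z - 190/289)(-17z² - 95z + 42) + (-(18900/289)z - 113400/289)
  -17z² - 95z + 42 = ((4913/18900)z - 289/2700)(-(18900/289)z - 113400/289) + (0)
Last nonzero remainder: -(18900/289)z - 113400/289. Dividing through by -18900/289 gives the monic gcd z + 6.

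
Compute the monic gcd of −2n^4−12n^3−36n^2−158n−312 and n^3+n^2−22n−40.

n+4

Repeated division with remainder:
  −2n^4−12n^3−36n^2−158n−312 = (−2n−10)(n^3+n^2−22n−40) + (−70n^2−458n−712)
  n^3+n^2−22n−40 = (−(1/70)n+97/1225)(−70n^2−458n−712) + ((5016/1225)n+20064/1225)
  −70n^2−458n−712 = (−(42875/2508)n−109025/2508)((5016/1225)n+20064/1225) + (0)
Last nonzero remainder: (5016/1225)n+20064/1225. Dividing through by 5016/1225 gives the monic gcd n+4.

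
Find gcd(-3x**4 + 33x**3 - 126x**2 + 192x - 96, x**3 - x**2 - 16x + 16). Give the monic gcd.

x**2 - 5x + 4

By polynomial division,
  -3x**4 + 33x**3 - 126x**2 + 192x - 96 = (-3x + 30)(x**3 - x**2 - 16x + 16) + (-144x**2 + 720x - 576)
  x**3 - x**2 - 16x + 16 = (-(1/144)x - 1/36)(-144x**2 + 720x - 576) + (0)
Last nonzero remainder: -144x**2 + 720x - 576. Dividing through by -144 gives the monic gcd x**2 - 5x + 4.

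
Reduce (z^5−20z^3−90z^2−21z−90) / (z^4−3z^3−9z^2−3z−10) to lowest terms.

(z^3−21z−90)/(z^2−3z−10)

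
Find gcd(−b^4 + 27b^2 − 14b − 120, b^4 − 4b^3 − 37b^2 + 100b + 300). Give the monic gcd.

b^2 + 7b + 10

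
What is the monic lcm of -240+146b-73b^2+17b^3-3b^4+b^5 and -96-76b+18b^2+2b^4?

-240-94b+73b^2-56b^3+14b^4-2b^5+b^6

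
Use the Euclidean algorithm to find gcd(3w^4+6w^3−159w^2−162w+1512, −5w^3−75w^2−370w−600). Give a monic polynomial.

By polynomial division,
  3w^4+6w^3−159w^2−162w+1512 = (−(3/5)w+39/5)(−5w^3−75w^2−370w−600) + (204w^2+2364w+6192)
  −5w^3−75w^2−370w−600 = (−(5/204)w−145/1734)(204w^2+2364w+6192) + (−(5940/289)w−23760/289)
  204w^2+2364w+6192 = (−(4913/495)w−12427/165)(−(5940/289)w−23760/289) + (0)
Last nonzero remainder: −(5940/289)w−23760/289. Dividing through by −5940/289 gives the monic gcd w+4.

w+4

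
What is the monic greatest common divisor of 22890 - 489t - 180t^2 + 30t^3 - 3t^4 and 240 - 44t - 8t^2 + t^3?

-10 + t

Repeated division with remainder:
  -3t^4 + 30t^3 - 180t^2 - 489t + 22890 = (-3t + 6)(t^3 - 8t^2 - 44t + 240) + (-264t^2 + 495t + 21450)
  t^3 - 8t^2 - 44t + 240 = (-(1/264)t + 49/2112)(-264t^2 + 495t + 21450) + ((1649/64)t - 8245/32)
  -264t^2 + 495t + 21450 = (-(16896/1649)t - 137280/1649)((1649/64)t - 8245/32) + (0)
Last nonzero remainder: (1649/64)t - 8245/32. Dividing through by 1649/64 gives the monic gcd t - 10.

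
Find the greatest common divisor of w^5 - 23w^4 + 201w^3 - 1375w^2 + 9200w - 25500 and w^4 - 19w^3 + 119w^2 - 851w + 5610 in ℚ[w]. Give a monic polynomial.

Apply the Euclidean algorithm:
  w^5 - 23w^4 + 201w^3 - 1375w^2 + 9200w - 25500 = (w - 4)(w^4 - 19w^3 + 119w^2 - 851w + 5610) + (6w^3 - 48w^2 + 186w - 3060)
  w^4 - 19w^3 + 119w^2 - 851w + 5610 = ((1/6)w - 11/6)(6w^3 - 48w^2 + 186w - 3060) + (0)
Last nonzero remainder: 6w^3 - 48w^2 + 186w - 3060. Dividing through by 6 gives the monic gcd w^3 - 8w^2 + 31w - 510.

w^3 - 8w^2 + 31w - 510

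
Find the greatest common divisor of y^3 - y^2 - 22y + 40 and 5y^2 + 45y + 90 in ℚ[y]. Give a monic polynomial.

1

By polynomial division,
  y^3 - y^2 - 22y + 40 = ((1/5)y - 2)(5y^2 + 45y + 90) + (50y + 220)
  5y^2 + 45y + 90 = ((1/10)y + 23/50)(50y + 220) + (-56/5)
  50y + 220 = (-(125/28)y - 275/14)(-56/5) + (0)
The last nonzero remainder is the constant -56/5, so the polynomials are coprime and gcd = 1.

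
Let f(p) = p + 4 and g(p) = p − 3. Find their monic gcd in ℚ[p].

Repeated division with remainder:
  p + 4 = (p − 3) + (7)
  p − 3 = ((1/7)p − 3/7)(7) + (0)
The last nonzero remainder is the constant 7, so the polynomials are coprime and gcd = 1.

1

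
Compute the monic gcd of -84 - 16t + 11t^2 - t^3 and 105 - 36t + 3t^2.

-7 + t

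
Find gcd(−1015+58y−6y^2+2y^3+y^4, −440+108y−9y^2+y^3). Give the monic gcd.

−5+y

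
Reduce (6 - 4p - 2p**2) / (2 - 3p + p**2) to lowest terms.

Apply the Euclidean algorithm:
  -2p**2 - 4p + 6 = (-2)(p**2 - 3p + 2) + (-10p + 10)
  p**2 - 3p + 2 = (-(1/10)p + 1/5)(-10p + 10) + (0)
Last nonzero remainder: -10p + 10. Dividing through by -10 gives the monic gcd p - 1.
Cancel p - 1 from numerator and denominator to get the reduced form.

(-6 - 2p)/(-2 + p)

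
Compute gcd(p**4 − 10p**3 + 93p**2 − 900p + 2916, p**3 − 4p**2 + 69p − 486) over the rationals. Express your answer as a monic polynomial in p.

p**3 − 4p**2 + 69p − 486

Apply the Euclidean algorithm:
  p**4 − 10p**3 + 93p**2 − 900p + 2916 = (p − 6)(p**3 − 4p**2 + 69p − 486) + (0)
The last nonzero remainder p**3 − 4p**2 + 69p − 486 is already monic.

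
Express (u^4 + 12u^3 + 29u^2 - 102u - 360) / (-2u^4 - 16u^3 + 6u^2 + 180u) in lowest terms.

Euclidean algorithm in ℚ[u]:
  u^4 + 12u^3 + 29u^2 - 102u - 360 = (-1/2)(-2u^4 - 16u^3 + 6u^2 + 180u) + (4u^3 + 32u^2 - 12u - 360)
  -2u^4 - 16u^3 + 6u^2 + 180u = (-(1/2)u)(4u^3 + 32u^2 - 12u - 360) + (0)
Last nonzero remainder: 4u^3 + 32u^2 - 12u - 360. Dividing through by 4 gives the monic gcd u^3 + 8u^2 - 3u - 90.
Cancel u^3 + 8u^2 - 3u - 90 from numerator and denominator to get the reduced form.

(-u - 4)/(2u)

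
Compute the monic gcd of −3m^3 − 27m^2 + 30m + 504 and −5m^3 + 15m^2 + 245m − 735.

m + 7

Repeated division with remainder:
  −3m^3 − 27m^2 + 30m + 504 = (3/5)(−5m^3 + 15m^2 + 245m − 735) + (−36m^2 − 117m + 945)
  −5m^3 + 15m^2 + 245m − 735 = ((5/36)m − 125/144)(−36m^2 − 117m + 945) + ((195/16)m + 1365/16)
  −36m^2 − 117m + 945 = (−(192/65)m + 144/13)((195/16)m + 1365/16) + (0)
Last nonzero remainder: (195/16)m + 1365/16. Dividing through by 195/16 gives the monic gcd m + 7.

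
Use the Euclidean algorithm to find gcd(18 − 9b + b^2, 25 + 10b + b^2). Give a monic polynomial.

Euclidean algorithm in ℚ[b]:
  b^2 − 9b + 18 = (b^2 + 10b + 25) + (−19b − 7)
  b^2 + 10b + 25 = (−(1/19)b − 183/361)(−19b − 7) + (7744/361)
  −19b − 7 = (−(6859/7744)b − 2527/7744)(7744/361) + (0)
The last nonzero remainder is the constant 7744/361, so the polynomials are coprime and gcd = 1.

1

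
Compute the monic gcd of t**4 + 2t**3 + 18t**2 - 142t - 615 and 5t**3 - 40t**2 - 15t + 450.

t**2 - 2t - 15

Apply the Euclidean algorithm:
  t**4 + 2t**3 + 18t**2 - 142t - 615 = ((1/5)t + 2)(5t**3 - 40t**2 - 15t + 450) + (101t**2 - 202t - 1515)
  5t**3 - 40t**2 - 15t + 450 = ((5/101)t - 30/101)(101t**2 - 202t - 1515) + (0)
Last nonzero remainder: 101t**2 - 202t - 1515. Dividing through by 101 gives the monic gcd t**2 - 2t - 15.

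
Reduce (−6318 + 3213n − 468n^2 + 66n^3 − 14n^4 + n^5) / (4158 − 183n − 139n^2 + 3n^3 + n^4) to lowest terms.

(−117 + 27n + n^2 + n^3)/(77 + 18n + n^2)

By polynomial division,
  n^5 − 14n^4 + 66n^3 − 468n^2 + 3213n − 6318 = (n − 17)(n^4 + 3n^3 − 139n^2 − 183n + 4158) + (256n^3 − 2648n^2 − 4056n + 64368)
  n^4 + 3n^3 − 139n^2 − 183n + 4158 = ((1/256)n + 427/8192)(256n^3 − 2648n^2 − 4056n + 64368) + ((15225/1024)n^2 − (228375/1024)n + 411075/512)
  256n^3 − 2648n^2 − 4056n + 64368 = ((262144/15225)n + 1220608/15225)((15225/1024)n^2 − (228375/1024)n + 411075/512) + (0)
Last nonzero remainder: (15225/1024)n^2 − (228375/1024)n + 411075/512. Dividing through by 15225/1024 gives the monic gcd n^2 − 15n + 54.
Cancel n^2 − 15n + 54 from numerator and denominator to get the reduced form.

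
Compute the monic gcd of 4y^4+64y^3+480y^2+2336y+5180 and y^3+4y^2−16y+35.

y+7

Apply the Euclidean algorithm:
  4y^4+64y^3+480y^2+2336y+5180 = (4y+48)(y^3+4y^2−16y+35) + (352y^2+2964y+3500)
  y^3+4y^2−16y+35 = ((1/352)y−389/30976)(352y^2+2964y+3500) + ((87345/7744)y+611415/7744)
  352y^2+2964y+3500 = ((2725888/87345)y+774400/17469)((87345/7744)y+611415/7744) + (0)
Last nonzero remainder: (87345/7744)y+611415/7744. Dividing through by 87345/7744 gives the monic gcd y+7.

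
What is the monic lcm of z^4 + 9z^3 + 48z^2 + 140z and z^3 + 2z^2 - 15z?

z^5 + 6z^4 + 21z^3 - 4z^2 - 420z

Apply the Euclidean algorithm:
  z^4 + 9z^3 + 48z^2 + 140z = (z + 7)(z^3 + 2z^2 - 15z) + (49z^2 + 245z)
  z^3 + 2z^2 - 15z = ((1/49)z - 3/49)(49z^2 + 245z) + (0)
Last nonzero remainder: 49z^2 + 245z. Dividing through by 49 gives the monic gcd z^2 + 5z.
Then lcm(f, g) = f·g / gcd(f, g); expanding and making the result monic gives the answer.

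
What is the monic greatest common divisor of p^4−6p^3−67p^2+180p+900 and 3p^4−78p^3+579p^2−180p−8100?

p^2−7p−30

Repeated division with remainder:
  p^4−6p^3−67p^2+180p+900 = (1/3)(3p^4−78p^3+579p^2−180p−8100) + (20p^3−260p^2+240p+3600)
  3p^4−78p^3+579p^2−180p−8100 = ((3/20)p−39/20)(20p^3−260p^2+240p+3600) + (36p^2−252p−1080)
  20p^3−260p^2+240p+3600 = ((5/9)p−10/3)(36p^2−252p−1080) + (0)
Last nonzero remainder: 36p^2−252p−1080. Dividing through by 36 gives the monic gcd p^2−7p−30.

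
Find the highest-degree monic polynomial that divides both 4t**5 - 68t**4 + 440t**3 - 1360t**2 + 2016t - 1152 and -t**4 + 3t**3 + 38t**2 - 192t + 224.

t**2 - 6t + 8

By polynomial division,
  4t**5 - 68t**4 + 440t**3 - 1360t**2 + 2016t - 1152 = (-4t + 56)(-t**4 + 3t**3 + 38t**2 - 192t + 224) + (424t**3 - 4256t**2 + 13664t - 13696)
  -t**4 + 3t**3 + 38t**2 - 192t + 224 = (-(1/424)t - 373/22472)(424t**3 - 4256t**2 + 13664t - 13696) + (-(1170/2809)t**2 + (7020/2809)t - 9360/2809)
  424t**3 - 4256t**2 + 13664t - 13696 = (-(595508/585)t + 2404504/585)(-(1170/2809)t**2 + (7020/2809)t - 9360/2809) + (0)
Last nonzero remainder: -(1170/2809)t**2 + (7020/2809)t - 9360/2809. Dividing through by -1170/2809 gives the monic gcd t**2 - 6t + 8.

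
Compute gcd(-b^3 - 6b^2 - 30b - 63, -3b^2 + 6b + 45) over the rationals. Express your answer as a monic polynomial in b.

b + 3

Euclidean algorithm in ℚ[b]:
  -b^3 - 6b^2 - 30b - 63 = ((1/3)b + 8/3)(-3b^2 + 6b + 45) + (-61b - 183)
  -3b^2 + 6b + 45 = ((3/61)b - 15/61)(-61b - 183) + (0)
Last nonzero remainder: -61b - 183. Dividing through by -61 gives the monic gcd b + 3.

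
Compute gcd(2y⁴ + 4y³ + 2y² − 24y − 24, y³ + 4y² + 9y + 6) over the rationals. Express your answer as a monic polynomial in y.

Apply the Euclidean algorithm:
  2y⁴ + 4y³ + 2y² − 24y − 24 = (2y − 4)(y³ + 4y² + 9y + 6) + (0)
The last nonzero remainder y³ + 4y² + 9y + 6 is already monic.

y³ + 4y² + 9y + 6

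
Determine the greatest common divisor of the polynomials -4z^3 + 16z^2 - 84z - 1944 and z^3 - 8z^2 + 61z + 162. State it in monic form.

z^2 - 10z + 81

By polynomial division,
  -4z^3 + 16z^2 - 84z - 1944 = (-4)(z^3 - 8z^2 + 61z + 162) + (-16z^2 + 160z - 1296)
  z^3 - 8z^2 + 61z + 162 = (-(1/16)z - 1/8)(-16z^2 + 160z - 1296) + (0)
Last nonzero remainder: -16z^2 + 160z - 1296. Dividing through by -16 gives the monic gcd z^2 - 10z + 81.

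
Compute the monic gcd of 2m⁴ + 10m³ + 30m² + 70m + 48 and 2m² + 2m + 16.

m² + m + 8

Euclidean algorithm in ℚ[m]:
  2m⁴ + 10m³ + 30m² + 70m + 48 = (m² + 4m + 3)(2m² + 2m + 16) + (0)
Last nonzero remainder: 2m² + 2m + 16. Dividing through by 2 gives the monic gcd m² + m + 8.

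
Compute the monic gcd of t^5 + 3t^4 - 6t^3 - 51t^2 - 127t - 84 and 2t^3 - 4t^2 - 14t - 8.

By polynomial division,
  t^5 + 3t^4 - 6t^3 - 51t^2 - 127t - 84 = ((1/2)t^2 + (5/2)t + 11/2)(2t^3 - 4t^2 - 14t - 8) + (10t^2 - 30t - 40)
  2t^3 - 4t^2 - 14t - 8 = ((1/5)t + 1/5)(10t^2 - 30t - 40) + (0)
Last nonzero remainder: 10t^2 - 30t - 40. Dividing through by 10 gives the monic gcd t^2 - 3t - 4.

t^2 - 3t - 4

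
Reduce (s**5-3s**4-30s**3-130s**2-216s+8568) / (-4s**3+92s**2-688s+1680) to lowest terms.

Repeated division with remainder:
  s**5-3s**4-30s**3-130s**2-216s+8568 = (-(1/4)s**2-5s-129/2)(-4s**3+92s**2-688s+1680) + (2784s**2-36192s+116928)
  -4s**3+92s**2-688s+1680 = (-(1/696)s+5/348)(2784s**2-36192s+116928) + (0)
Last nonzero remainder: 2784s**2-36192s+116928. Dividing through by 2784 gives the monic gcd s**2-13s+42.
Cancel s**2-13s+42 from numerator and denominator to get the reduced form.

(-s**3-10s**2-58s-204)/(4s-40)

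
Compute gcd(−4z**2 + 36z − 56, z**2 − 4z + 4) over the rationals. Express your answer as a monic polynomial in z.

z − 2

Euclidean algorithm in ℚ[z]:
  −4z**2 + 36z − 56 = (−4)(z**2 − 4z + 4) + (20z − 40)
  z**2 − 4z + 4 = ((1/20)z − 1/10)(20z − 40) + (0)
Last nonzero remainder: 20z − 40. Dividing through by 20 gives the monic gcd z − 2.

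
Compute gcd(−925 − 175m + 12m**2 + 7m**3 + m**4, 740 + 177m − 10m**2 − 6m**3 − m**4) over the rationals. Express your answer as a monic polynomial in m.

Euclidean algorithm in ℚ[m]:
  m**4 + 7m**3 + 12m**2 − 175m − 925 = (−1)(−m**4 − 6m**3 − 10m**2 + 177m + 740) + (m**3 + 2m**2 + 2m − 185)
  −m**4 − 6m**3 − 10m**2 + 177m + 740 = (−m − 4)(m**3 + 2m**2 + 2m − 185) + (0)
The last nonzero remainder m**3 + 2m**2 + 2m − 185 is already monic.

−185 + 2m + 2m**2 + m**3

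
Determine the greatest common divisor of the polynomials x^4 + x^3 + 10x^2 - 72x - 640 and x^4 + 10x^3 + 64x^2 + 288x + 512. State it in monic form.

Apply the Euclidean algorithm:
  x^4 + x^3 + 10x^2 - 72x - 640 = (x^4 + 10x^3 + 64x^2 + 288x + 512) + (-9x^3 - 54x^2 - 360x - 1152)
  x^4 + 10x^3 + 64x^2 + 288x + 512 = (-(1/9)x - 4/9)(-9x^3 - 54x^2 - 360x - 1152) + (0)
Last nonzero remainder: -9x^3 - 54x^2 - 360x - 1152. Dividing through by -9 gives the monic gcd x^3 + 6x^2 + 40x + 128.

x^3 + 6x^2 + 40x + 128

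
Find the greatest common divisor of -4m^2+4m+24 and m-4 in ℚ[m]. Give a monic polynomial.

Euclidean algorithm in ℚ[m]:
  -4m^2+4m+24 = (-4m-12)(m-4) + (-24)
  m-4 = (-(1/24)m+1/6)(-24) + (0)
The last nonzero remainder is the constant -24, so the polynomials are coprime and gcd = 1.

1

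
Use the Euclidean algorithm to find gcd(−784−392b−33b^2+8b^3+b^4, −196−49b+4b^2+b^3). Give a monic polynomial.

Euclidean algorithm in ℚ[b]:
  b^4+8b^3−33b^2−392b−784 = (b+4)(b^3+4b^2−49b−196) + (0)
The last nonzero remainder b^3+4b^2−49b−196 is already monic.

−196−49b+4b^2+b^3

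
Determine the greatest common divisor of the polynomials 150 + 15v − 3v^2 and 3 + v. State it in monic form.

Apply the Euclidean algorithm:
  −3v^2 + 15v + 150 = (−3v + 24)(v + 3) + (78)
  v + 3 = ((1/78)v + 1/26)(78) + (0)
The last nonzero remainder is the constant 78, so the polynomials are coprime and gcd = 1.

1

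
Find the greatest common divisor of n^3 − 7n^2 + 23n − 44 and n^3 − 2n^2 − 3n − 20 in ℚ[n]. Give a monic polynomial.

By polynomial division,
  n^3 − 7n^2 + 23n − 44 = (n^3 − 2n^2 − 3n − 20) + (−5n^2 + 26n − 24)
  n^3 − 2n^2 − 3n − 20 = (−(1/5)n − 16/25)(−5n^2 + 26n − 24) + ((221/25)n − 884/25)
  −5n^2 + 26n − 24 = (−(125/221)n + 150/221)((221/25)n − 884/25) + (0)
Last nonzero remainder: (221/25)n − 884/25. Dividing through by 221/25 gives the monic gcd n − 4.

n − 4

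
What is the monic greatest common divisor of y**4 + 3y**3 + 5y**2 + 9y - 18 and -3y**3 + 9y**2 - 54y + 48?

Euclidean algorithm in ℚ[y]:
  y**4 + 3y**3 + 5y**2 + 9y - 18 = (-(1/3)y - 2)(-3y**3 + 9y**2 - 54y + 48) + (5y**2 - 83y + 78)
  -3y**3 + 9y**2 - 54y + 48 = (-(3/5)y - 204/25)(5y**2 - 83y + 78) + (-(17112/25)y + 17112/25)
  5y**2 - 83y + 78 = (-(125/17112)y + 325/2852)(-(17112/25)y + 17112/25) + (0)
Last nonzero remainder: -(17112/25)y + 17112/25. Dividing through by -17112/25 gives the monic gcd y - 1.

y - 1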